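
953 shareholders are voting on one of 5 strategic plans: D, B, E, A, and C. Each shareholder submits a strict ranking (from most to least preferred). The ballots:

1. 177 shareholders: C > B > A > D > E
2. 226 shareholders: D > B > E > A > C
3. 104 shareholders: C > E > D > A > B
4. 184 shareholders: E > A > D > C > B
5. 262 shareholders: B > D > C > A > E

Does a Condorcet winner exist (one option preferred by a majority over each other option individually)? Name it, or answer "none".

D vs B: 514–439 for D.
D vs E: 665–288 for D.
D vs A: 592–361 for D.
D vs C: 672–281 for D.
D beats every other option head-to-head.

D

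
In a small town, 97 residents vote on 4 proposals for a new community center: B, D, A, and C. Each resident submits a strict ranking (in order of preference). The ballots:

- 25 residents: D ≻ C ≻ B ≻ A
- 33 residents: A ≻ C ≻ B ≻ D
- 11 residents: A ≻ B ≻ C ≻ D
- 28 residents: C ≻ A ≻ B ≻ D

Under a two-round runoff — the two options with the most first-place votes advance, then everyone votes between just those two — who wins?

C

Round 1 first-place votes: B 0, D 25, A 44, C 28.
A and C advance.
Runoff: A is preferred to C by 44 voters; C by 53.
C wins the runoff.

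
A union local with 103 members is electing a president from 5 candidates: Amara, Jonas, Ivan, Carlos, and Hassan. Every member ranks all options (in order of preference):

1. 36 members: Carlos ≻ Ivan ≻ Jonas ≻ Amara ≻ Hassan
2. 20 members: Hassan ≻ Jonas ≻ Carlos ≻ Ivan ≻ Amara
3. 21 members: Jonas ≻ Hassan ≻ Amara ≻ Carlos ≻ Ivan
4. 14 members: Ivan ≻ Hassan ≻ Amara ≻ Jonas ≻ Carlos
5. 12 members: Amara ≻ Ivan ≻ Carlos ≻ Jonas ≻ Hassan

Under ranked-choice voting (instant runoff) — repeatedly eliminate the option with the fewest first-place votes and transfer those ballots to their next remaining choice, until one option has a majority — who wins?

Round 1: Amara 12, Jonas 21, Ivan 14, Carlos 36, Hassan 20. Eliminate Amara.
Round 2: Jonas 21, Ivan 26, Carlos 36, Hassan 20. Eliminate Hassan.
Round 3: Jonas 41, Ivan 26, Carlos 36. Eliminate Ivan.
Round 4: Jonas 55, Carlos 48. Jonas has a majority.

Jonas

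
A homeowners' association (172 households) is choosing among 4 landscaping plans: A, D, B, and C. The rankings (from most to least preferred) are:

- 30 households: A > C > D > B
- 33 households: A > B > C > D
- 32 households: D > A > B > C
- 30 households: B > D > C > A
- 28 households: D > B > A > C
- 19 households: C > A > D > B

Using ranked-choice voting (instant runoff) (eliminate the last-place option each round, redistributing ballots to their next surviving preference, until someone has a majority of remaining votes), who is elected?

Round 1: A 63, D 60, B 30, C 19. Eliminate C.
Round 2: A 82, D 60, B 30. Eliminate B.
Round 3: A 82, D 90. D has a majority.

D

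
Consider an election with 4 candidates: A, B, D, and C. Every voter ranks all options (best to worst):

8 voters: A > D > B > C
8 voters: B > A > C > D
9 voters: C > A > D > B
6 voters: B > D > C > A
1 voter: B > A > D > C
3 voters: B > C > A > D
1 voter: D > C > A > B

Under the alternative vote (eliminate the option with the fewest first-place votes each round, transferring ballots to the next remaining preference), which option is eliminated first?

D

Round 1: A 8, B 18, D 1, C 9. Eliminate D.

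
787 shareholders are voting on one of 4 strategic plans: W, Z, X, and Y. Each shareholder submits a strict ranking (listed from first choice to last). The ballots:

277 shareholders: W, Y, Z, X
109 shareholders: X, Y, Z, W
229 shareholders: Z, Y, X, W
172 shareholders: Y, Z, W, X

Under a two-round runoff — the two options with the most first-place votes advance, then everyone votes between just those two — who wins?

Round 1 first-place votes: W 277, Z 229, X 109, Y 172.
W and Z advance.
Runoff: W is preferred to Z by 277 voters; Z by 510.
Z wins the runoff.

Z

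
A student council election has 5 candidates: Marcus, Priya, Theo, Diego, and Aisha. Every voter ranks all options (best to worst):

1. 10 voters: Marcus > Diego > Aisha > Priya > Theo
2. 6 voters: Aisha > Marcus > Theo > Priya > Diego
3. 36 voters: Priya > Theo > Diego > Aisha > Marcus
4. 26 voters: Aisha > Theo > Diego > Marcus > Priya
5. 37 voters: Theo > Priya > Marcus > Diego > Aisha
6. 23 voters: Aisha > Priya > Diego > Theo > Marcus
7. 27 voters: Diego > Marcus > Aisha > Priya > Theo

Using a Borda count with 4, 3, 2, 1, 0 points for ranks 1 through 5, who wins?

Theo

Marcus: 10·4 + 6·3 + 36·0 + 26·1 + 37·2 + 23·0 + 27·3 = 239
Priya: 10·1 + 6·1 + 36·4 + 26·0 + 37·3 + 23·3 + 27·1 = 367
Theo: 10·0 + 6·2 + 36·3 + 26·3 + 37·4 + 23·1 + 27·0 = 369
Diego: 10·3 + 6·0 + 36·2 + 26·2 + 37·1 + 23·2 + 27·4 = 345
Aisha: 10·2 + 6·4 + 36·1 + 26·4 + 37·0 + 23·4 + 27·2 = 330
Theo has the highest Borda score (369).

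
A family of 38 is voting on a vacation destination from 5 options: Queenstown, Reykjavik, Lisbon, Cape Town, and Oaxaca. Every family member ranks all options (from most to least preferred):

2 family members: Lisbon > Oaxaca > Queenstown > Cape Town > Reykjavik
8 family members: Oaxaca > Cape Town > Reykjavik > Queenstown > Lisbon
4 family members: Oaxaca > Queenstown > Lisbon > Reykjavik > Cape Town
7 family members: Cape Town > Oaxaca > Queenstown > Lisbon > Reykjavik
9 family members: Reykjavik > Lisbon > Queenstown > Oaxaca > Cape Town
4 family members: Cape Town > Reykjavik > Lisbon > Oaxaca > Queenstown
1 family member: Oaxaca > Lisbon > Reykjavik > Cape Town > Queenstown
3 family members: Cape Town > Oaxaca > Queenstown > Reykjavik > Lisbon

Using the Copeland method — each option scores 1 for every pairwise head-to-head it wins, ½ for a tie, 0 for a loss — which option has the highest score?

Queenstown: beats Lisbon; loses to Reykjavik, Cape Town, and Oaxaca → score 1.
Reykjavik: beats Queenstown and Lisbon; loses to Cape Town and Oaxaca → score 2.
Lisbon: loses to Queenstown, Reykjavik, Cape Town, and Oaxaca → score 0.
Cape Town: beats Queenstown, Reykjavik, and Lisbon; loses to Oaxaca → score 3.
Oaxaca: beats Queenstown, Reykjavik, Lisbon, and Cape Town → score 4.
Oaxaca has the best pairwise record.

Oaxaca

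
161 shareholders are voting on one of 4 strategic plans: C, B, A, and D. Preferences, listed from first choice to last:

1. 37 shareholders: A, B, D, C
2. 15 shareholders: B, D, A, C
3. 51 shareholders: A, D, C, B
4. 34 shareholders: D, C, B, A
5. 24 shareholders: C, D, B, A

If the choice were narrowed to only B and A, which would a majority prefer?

Voters preferring B to A: 73; preferring A to B: 88.
A wins the head-to-head.

A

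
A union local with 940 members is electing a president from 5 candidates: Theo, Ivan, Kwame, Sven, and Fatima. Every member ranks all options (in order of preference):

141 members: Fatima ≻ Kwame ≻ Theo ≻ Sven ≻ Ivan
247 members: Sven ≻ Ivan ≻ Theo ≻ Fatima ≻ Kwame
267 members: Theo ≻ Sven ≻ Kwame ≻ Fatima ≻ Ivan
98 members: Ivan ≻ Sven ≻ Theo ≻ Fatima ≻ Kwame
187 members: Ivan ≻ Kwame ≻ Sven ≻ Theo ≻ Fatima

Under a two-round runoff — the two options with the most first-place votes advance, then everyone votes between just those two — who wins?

Ivan

Round 1 first-place votes: Theo 267, Ivan 285, Kwame 0, Sven 247, Fatima 141.
Ivan and Theo advance.
Runoff: Ivan is preferred to Theo by 532 voters; Theo by 408.
Ivan wins the runoff.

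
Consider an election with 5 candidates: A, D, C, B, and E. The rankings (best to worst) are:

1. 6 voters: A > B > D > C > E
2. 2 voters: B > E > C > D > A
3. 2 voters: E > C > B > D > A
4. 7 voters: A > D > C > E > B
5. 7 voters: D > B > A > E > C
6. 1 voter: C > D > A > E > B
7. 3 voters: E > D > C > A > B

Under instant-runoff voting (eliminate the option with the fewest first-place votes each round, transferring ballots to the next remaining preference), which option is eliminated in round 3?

Round 1: A 13, D 7, C 1, B 2, E 5. Eliminate C.
Round 2: A 13, D 8, B 2, E 5. Eliminate B.
Round 3: A 13, D 8, E 7. Eliminate E.

E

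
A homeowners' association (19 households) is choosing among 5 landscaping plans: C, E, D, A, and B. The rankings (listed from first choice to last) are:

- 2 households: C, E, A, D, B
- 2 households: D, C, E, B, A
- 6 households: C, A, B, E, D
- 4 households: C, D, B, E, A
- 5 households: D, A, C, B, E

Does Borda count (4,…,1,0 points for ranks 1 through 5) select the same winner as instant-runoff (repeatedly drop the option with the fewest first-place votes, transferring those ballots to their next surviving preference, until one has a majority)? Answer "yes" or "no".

yes

Borda — scores: C 64, E 20, D 42, A 37, B 27. Winner: C.
Instant-runoff — R1 C 12, E 0, D 7, A 0, B 0 (C winner). Winner: C.
The two methods agree.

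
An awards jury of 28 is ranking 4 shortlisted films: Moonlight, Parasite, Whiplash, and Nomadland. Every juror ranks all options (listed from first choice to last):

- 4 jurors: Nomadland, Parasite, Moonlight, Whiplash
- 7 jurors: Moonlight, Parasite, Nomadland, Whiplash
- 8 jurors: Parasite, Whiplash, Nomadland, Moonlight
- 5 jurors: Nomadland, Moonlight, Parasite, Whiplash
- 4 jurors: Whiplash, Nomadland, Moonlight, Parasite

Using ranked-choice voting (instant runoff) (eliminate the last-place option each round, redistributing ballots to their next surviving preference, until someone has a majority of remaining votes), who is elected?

Round 1: Moonlight 7, Parasite 8, Whiplash 4, Nomadland 9. Eliminate Whiplash.
Round 2: Moonlight 7, Parasite 8, Nomadland 13. Eliminate Moonlight.
Round 3: Parasite 15, Nomadland 13. Parasite has a majority.

Parasite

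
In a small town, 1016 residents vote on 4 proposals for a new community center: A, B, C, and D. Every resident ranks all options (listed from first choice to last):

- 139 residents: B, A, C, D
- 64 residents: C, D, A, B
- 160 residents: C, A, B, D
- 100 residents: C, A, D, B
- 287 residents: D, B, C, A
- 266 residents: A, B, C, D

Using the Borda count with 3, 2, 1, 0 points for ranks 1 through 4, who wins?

A: 139·2 + 64·1 + 160·2 + 100·2 + 287·0 + 266·3 = 1660
B: 139·3 + 64·0 + 160·1 + 100·0 + 287·2 + 266·2 = 1683
C: 139·1 + 64·3 + 160·3 + 100·3 + 287·1 + 266·1 = 1664
D: 139·0 + 64·2 + 160·0 + 100·1 + 287·3 + 266·0 = 1089
B has the highest Borda score (1683).

B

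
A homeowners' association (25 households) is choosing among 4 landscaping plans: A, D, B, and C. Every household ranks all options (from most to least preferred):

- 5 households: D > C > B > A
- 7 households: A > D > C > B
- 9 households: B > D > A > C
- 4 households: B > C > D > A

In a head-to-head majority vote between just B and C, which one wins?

Voters preferring B to C: 13; preferring C to B: 12.
B wins the head-to-head.

B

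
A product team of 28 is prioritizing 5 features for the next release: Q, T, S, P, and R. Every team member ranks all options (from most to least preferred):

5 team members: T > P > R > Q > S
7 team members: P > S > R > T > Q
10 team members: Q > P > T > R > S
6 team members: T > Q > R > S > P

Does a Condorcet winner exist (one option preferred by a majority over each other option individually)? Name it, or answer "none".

Checking pairwise contests:
T beats Q 18–10.
P beats T 17–11.
Q beats S 21–7.
Q beats P 16–12.
Q beats R 16–12.
Every option loses at least one head-to-head, so there is no Condorcet winner.

none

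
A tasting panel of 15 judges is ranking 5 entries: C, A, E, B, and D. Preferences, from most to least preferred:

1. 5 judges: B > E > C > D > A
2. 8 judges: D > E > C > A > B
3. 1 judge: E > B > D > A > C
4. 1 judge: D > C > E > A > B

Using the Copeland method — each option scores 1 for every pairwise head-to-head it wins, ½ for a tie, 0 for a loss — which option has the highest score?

C: beats A and B; loses to E and D → score 2.
A: beats B; loses to C, E, and D → score 1.
E: beats C, A, and B; loses to D → score 3.
B: loses to C, A, E, and D → score 0.
D: beats C, A, E, and B → score 4.
D has the best pairwise record.

D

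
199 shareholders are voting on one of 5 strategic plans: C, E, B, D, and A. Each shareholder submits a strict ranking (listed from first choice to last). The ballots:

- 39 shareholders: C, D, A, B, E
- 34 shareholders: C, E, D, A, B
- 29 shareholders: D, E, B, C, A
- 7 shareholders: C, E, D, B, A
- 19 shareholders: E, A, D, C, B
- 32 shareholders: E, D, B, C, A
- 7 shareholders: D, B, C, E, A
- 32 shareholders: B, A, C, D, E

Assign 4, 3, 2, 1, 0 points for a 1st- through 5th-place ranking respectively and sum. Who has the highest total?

D

C: 39·4 + 34·4 + 29·1 + 7·4 + 19·1 + 32·1 + 7·2 + 32·2 = 478
E: 39·0 + 34·3 + 29·3 + 7·3 + 19·4 + 32·4 + 7·1 + 32·0 = 421
B: 39·1 + 34·0 + 29·2 + 7·1 + 19·0 + 32·2 + 7·3 + 32·4 = 317
D: 39·3 + 34·2 + 29·4 + 7·2 + 19·2 + 32·3 + 7·4 + 32·1 = 509
A: 39·2 + 34·1 + 29·0 + 7·0 + 19·3 + 32·0 + 7·0 + 32·3 = 265
D has the highest Borda score (509).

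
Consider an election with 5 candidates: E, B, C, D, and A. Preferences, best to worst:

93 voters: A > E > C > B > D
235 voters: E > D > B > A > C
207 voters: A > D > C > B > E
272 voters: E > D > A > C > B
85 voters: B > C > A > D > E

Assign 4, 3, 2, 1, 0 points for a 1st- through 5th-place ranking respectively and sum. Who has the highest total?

E: 93·3 + 235·4 + 207·0 + 272·4 + 85·0 = 2307
B: 93·1 + 235·2 + 207·1 + 272·0 + 85·4 = 1110
C: 93·2 + 235·0 + 207·2 + 272·1 + 85·3 = 1127
D: 93·0 + 235·3 + 207·3 + 272·3 + 85·1 = 2227
A: 93·4 + 235·1 + 207·4 + 272·2 + 85·2 = 2149
E has the highest Borda score (2307).

E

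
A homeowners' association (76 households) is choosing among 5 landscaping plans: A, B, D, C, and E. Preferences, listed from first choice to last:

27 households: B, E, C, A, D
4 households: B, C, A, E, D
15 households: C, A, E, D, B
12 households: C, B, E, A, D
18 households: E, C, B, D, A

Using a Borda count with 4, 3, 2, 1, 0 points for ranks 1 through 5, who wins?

A: 27·1 + 4·2 + 15·3 + 12·1 + 18·0 = 92
B: 27·4 + 4·4 + 15·0 + 12·3 + 18·2 = 196
D: 27·0 + 4·0 + 15·1 + 12·0 + 18·1 = 33
C: 27·2 + 4·3 + 15·4 + 12·4 + 18·3 = 228
E: 27·3 + 4·1 + 15·2 + 12·2 + 18·4 = 211
C has the highest Borda score (228).

C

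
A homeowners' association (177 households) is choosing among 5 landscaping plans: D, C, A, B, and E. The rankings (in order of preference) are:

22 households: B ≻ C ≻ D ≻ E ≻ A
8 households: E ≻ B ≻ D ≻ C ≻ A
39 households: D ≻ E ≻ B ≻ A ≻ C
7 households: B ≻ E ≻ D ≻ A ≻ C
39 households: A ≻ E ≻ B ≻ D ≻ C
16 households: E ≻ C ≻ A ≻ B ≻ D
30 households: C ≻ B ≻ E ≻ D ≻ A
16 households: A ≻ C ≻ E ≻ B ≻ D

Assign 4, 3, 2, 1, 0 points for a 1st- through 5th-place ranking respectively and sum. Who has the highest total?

D: 22·2 + 8·2 + 39·4 + 7·2 + 39·1 + 16·0 + 30·1 + 16·0 = 299
C: 22·3 + 8·1 + 39·0 + 7·0 + 39·0 + 16·3 + 30·4 + 16·3 = 290
A: 22·0 + 8·0 + 39·1 + 7·1 + 39·4 + 16·2 + 30·0 + 16·4 = 298
B: 22·4 + 8·3 + 39·2 + 7·4 + 39·2 + 16·1 + 30·3 + 16·1 = 418
E: 22·1 + 8·4 + 39·3 + 7·3 + 39·3 + 16·4 + 30·2 + 16·2 = 465
E has the highest Borda score (465).

E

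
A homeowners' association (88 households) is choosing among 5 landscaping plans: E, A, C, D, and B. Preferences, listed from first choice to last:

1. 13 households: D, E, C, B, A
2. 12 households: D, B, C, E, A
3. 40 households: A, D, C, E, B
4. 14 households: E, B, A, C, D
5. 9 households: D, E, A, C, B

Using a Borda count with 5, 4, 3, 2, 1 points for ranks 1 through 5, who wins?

E: 13·4 + 12·2 + 40·2 + 14·5 + 9·4 = 262
A: 13·1 + 12·1 + 40·5 + 14·3 + 9·3 = 294
C: 13·3 + 12·3 + 40·3 + 14·2 + 9·2 = 241
D: 13·5 + 12·5 + 40·4 + 14·1 + 9·5 = 344
B: 13·2 + 12·4 + 40·1 + 14·4 + 9·1 = 179
D has the highest Borda score (344).

D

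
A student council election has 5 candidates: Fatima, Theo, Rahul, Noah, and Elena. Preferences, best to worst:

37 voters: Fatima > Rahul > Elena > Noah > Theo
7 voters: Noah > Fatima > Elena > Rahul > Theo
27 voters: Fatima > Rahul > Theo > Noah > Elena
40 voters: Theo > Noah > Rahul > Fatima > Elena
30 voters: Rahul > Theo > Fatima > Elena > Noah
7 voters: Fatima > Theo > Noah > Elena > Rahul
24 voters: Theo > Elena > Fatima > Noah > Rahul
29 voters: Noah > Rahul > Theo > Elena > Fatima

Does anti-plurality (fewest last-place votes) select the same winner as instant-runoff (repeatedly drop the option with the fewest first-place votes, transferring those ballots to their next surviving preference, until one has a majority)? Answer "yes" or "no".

Anti-plurality — last-place votes: Fatima 29, Theo 44, Rahul 31, Noah 30, Elena 67. Winner: Fatima.
Instant-runoff — R1 Fatima 71, Theo 64, Rahul 30, Noah 36, Elena 0 (Elena out); R2 Fatima 71, Theo 64, Rahul 30, Noah 36 (Rahul out); R3 Fatima 71, Theo 94, Noah 36 (Noah out); R4 Fatima 78, Theo 123 (Theo winner). Winner: Theo.
The two methods disagree.

no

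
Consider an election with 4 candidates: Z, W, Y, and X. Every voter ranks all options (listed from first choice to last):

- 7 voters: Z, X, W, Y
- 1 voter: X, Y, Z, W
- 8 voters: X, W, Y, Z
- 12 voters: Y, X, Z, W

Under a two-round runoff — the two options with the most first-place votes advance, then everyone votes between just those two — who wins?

Round 1 first-place votes: Z 7, W 0, Y 12, X 9.
Y and X advance.
Runoff: Y is preferred to X by 12 voters; X by 16.
X wins the runoff.

X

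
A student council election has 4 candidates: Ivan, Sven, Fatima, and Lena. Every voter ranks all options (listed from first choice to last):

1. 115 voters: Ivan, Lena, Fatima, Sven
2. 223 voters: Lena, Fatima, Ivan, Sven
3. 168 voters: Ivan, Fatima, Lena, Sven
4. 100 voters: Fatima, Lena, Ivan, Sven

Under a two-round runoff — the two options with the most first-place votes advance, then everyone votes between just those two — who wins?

Lena

Round 1 first-place votes: Ivan 283, Sven 0, Fatima 100, Lena 223.
Ivan and Lena advance.
Runoff: Ivan is preferred to Lena by 283 voters; Lena by 323.
Lena wins the runoff.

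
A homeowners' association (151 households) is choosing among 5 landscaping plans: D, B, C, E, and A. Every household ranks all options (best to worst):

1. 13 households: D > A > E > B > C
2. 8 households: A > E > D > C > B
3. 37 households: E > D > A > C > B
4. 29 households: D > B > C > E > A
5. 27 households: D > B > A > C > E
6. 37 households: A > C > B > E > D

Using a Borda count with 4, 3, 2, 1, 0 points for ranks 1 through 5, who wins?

D: 13·4 + 8·2 + 37·3 + 29·4 + 27·4 + 37·0 = 403
B: 13·1 + 8·0 + 37·0 + 29·3 + 27·3 + 37·2 = 255
C: 13·0 + 8·1 + 37·1 + 29·2 + 27·1 + 37·3 = 241
E: 13·2 + 8·3 + 37·4 + 29·1 + 27·0 + 37·1 = 264
A: 13·3 + 8·4 + 37·2 + 29·0 + 27·2 + 37·4 = 347
D has the highest Borda score (403).

D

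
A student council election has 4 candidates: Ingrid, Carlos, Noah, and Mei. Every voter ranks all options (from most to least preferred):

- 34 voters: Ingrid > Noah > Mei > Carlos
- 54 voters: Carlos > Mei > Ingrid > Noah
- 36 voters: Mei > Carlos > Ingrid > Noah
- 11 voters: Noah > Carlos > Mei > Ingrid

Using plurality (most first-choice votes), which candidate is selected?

First-place votes: Ingrid 34, Carlos 54, Noah 11, Mei 36.
Carlos has the most first-place votes.

Carlos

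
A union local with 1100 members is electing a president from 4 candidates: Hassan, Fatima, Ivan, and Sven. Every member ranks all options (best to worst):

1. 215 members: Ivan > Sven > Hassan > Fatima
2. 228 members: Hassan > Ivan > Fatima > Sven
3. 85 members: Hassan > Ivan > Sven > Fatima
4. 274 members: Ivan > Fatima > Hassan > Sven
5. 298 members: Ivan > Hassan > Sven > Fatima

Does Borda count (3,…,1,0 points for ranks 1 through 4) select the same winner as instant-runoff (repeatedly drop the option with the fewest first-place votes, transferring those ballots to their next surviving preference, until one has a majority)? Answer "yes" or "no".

Borda — scores: Hassan 2024, Fatima 776, Ivan 2987, Sven 813. Winner: Ivan.
Instant-runoff — R1 Hassan 313, Fatima 0, Ivan 787, Sven 0 (Ivan winner). Winner: Ivan.
The two methods agree.

yes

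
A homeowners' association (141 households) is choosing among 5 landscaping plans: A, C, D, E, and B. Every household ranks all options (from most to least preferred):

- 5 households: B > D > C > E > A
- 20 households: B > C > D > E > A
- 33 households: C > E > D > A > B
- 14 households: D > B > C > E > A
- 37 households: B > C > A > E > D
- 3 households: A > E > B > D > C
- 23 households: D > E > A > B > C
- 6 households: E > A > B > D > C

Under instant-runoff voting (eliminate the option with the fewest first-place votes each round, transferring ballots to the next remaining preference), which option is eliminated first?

Round 1: A 3, C 33, D 37, E 6, B 62. Eliminate A.

A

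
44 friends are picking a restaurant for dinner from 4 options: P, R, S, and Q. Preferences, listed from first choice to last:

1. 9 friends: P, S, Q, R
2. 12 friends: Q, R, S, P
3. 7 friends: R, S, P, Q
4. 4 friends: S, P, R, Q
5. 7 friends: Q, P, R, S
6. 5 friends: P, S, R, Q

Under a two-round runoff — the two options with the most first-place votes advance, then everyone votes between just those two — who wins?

Round 1 first-place votes: P 14, R 7, S 4, Q 19.
Q and P advance.
Runoff: Q is preferred to P by 19 voters; P by 25.
P wins the runoff.

P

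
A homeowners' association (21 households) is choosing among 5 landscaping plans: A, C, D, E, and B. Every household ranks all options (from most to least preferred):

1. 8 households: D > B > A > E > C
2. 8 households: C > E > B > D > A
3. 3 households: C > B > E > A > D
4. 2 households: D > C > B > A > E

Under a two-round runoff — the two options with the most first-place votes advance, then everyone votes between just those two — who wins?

C

Round 1 first-place votes: A 0, C 11, D 10, E 0, B 0.
C and D advance.
Runoff: C is preferred to D by 11 voters; D by 10.
C wins the runoff.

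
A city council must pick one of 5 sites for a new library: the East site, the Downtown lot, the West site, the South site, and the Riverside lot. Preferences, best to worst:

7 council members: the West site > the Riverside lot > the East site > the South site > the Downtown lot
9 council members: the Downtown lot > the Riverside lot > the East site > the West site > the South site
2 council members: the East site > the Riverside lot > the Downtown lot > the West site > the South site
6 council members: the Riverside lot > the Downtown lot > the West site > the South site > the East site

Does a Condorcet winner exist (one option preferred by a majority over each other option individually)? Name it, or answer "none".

the Riverside lot

the Riverside lot vs the East site: 22–2 for the Riverside lot.
the Riverside lot vs the Downtown lot: 15–9 for the Riverside lot.
the Riverside lot vs the West site: 17–7 for the Riverside lot.
the Riverside lot vs the South site: 24–0 for the Riverside lot.
the Riverside lot beats every other option head-to-head.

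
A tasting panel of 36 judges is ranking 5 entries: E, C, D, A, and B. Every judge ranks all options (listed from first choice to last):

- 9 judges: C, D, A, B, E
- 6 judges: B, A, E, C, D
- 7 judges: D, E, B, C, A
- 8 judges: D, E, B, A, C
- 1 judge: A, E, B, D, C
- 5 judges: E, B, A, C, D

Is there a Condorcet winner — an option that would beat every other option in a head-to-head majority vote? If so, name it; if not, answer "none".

none

Checking pairwise contests:
D beats E 24–12.
E beats C 27–9.
C beats D 20–16.
E beats A 20–16.
E beats B 21–15.
Every option loses at least one head-to-head, so there is no Condorcet winner.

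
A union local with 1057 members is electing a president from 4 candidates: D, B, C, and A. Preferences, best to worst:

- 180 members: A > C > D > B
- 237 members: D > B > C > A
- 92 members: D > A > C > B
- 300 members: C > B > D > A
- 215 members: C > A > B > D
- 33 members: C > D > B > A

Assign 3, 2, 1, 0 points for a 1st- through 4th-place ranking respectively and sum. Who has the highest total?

D: 180·1 + 237·3 + 92·3 + 300·1 + 215·0 + 33·2 = 1533
B: 180·0 + 237·2 + 92·0 + 300·2 + 215·1 + 33·1 = 1322
C: 180·2 + 237·1 + 92·1 + 300·3 + 215·3 + 33·3 = 2333
A: 180·3 + 237·0 + 92·2 + 300·0 + 215·2 + 33·0 = 1154
C has the highest Borda score (2333).

C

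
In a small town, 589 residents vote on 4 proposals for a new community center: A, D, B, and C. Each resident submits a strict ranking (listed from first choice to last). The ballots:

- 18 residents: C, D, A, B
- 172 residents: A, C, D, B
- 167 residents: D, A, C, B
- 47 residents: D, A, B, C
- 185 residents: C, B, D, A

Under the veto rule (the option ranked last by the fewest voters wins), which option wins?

D

Last-place votes: A 185, D 0, B 357, C 47.
D is ranked last by the fewest voters, so D wins.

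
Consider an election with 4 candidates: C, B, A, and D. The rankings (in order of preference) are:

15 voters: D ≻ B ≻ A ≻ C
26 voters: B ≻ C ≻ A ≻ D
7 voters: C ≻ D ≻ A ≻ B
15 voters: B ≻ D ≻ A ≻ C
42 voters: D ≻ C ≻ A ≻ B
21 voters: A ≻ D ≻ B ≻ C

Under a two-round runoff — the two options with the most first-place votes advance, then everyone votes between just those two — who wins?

D

Round 1 first-place votes: C 7, B 41, A 21, D 57.
D and B advance.
Runoff: D is preferred to B by 85 voters; B by 41.
D wins the runoff.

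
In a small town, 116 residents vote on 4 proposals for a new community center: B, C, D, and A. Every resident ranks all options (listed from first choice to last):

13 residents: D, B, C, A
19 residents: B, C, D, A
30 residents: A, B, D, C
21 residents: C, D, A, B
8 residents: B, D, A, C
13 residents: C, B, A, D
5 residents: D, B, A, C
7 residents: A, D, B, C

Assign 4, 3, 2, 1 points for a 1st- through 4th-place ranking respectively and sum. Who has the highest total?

B: 13·3 + 19·4 + 30·3 + 21·1 + 8·4 + 13·3 + 5·3 + 7·2 = 326
C: 13·2 + 19·3 + 30·1 + 21·4 + 8·1 + 13·4 + 5·1 + 7·1 = 269
D: 13·4 + 19·2 + 30·2 + 21·3 + 8·3 + 13·1 + 5·4 + 7·3 = 291
A: 13·1 + 19·1 + 30·4 + 21·2 + 8·2 + 13·2 + 5·2 + 7·4 = 274
B has the highest Borda score (326).

B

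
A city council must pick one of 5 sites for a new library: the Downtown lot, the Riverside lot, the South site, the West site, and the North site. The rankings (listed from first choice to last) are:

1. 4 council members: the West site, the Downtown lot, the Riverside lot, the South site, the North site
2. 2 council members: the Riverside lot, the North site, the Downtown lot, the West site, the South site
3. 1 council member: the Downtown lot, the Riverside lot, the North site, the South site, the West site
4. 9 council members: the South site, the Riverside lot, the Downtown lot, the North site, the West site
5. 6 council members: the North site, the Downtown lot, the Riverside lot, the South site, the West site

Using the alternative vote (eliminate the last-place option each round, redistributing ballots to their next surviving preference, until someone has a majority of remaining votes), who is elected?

Round 1: the Downtown lot 1, the Riverside lot 2, the South site 9, the West site 4, the North site 6. Eliminate the Downtown lot.
Round 2: the Riverside lot 3, the South site 9, the West site 4, the North site 6. Eliminate the Riverside lot.
Round 3: the South site 9, the West site 4, the North site 9. Eliminate the West site.
Round 4: the South site 13, the North site 9. The South site has a majority.

the South site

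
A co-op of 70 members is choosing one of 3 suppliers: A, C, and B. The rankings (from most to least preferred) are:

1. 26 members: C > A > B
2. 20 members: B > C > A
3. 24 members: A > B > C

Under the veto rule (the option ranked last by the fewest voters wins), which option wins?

Last-place votes: A 20, C 24, B 26.
A is ranked last by the fewest voters, so A wins.

A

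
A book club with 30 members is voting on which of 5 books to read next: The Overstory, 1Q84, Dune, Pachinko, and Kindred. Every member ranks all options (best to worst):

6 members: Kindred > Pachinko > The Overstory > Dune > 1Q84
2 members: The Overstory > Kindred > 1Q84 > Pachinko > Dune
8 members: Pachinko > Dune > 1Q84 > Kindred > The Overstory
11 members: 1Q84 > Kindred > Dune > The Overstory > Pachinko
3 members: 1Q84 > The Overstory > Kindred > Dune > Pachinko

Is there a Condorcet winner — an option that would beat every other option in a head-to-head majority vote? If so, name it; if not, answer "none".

1Q84 vs The Overstory: 22–8 for 1Q84.
1Q84 vs Dune: 16–14 for 1Q84.
1Q84 vs Pachinko: 16–14 for 1Q84.
1Q84 vs Kindred: 22–8 for 1Q84.
1Q84 beats every other option head-to-head.

1Q84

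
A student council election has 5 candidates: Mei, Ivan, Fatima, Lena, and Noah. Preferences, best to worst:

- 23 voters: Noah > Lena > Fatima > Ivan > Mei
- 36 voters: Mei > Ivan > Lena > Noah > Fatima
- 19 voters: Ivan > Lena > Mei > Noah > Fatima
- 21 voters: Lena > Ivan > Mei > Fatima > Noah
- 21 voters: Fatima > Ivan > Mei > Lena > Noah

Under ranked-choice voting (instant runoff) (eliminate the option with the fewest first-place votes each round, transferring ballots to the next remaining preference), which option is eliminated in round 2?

Round 1: Mei 36, Ivan 19, Fatima 21, Lena 21, Noah 23. Eliminate Ivan.
Round 2: Mei 36, Fatima 21, Lena 40, Noah 23. Eliminate Fatima.

Fatima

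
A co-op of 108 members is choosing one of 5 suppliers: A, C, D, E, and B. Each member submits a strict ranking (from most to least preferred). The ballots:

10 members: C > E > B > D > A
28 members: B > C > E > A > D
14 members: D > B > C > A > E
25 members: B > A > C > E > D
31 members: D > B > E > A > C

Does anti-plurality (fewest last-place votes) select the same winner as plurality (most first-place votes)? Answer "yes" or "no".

yes

Anti-plurality — last-place votes: A 10, C 31, D 53, E 14, B 0. Winner: B.
Plurality — first-place votes: A 0, C 10, D 45, E 0, B 53. Winner: B.
The two methods agree.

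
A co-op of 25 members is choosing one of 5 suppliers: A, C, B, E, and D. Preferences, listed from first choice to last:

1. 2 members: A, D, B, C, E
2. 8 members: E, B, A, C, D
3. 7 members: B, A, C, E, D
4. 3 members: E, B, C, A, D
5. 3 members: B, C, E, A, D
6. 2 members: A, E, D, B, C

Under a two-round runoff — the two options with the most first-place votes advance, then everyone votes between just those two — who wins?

Round 1 first-place votes: A 4, C 0, B 10, E 11, D 0.
E and B advance.
Runoff: E is preferred to B by 13 voters; B by 12.
E wins the runoff.

E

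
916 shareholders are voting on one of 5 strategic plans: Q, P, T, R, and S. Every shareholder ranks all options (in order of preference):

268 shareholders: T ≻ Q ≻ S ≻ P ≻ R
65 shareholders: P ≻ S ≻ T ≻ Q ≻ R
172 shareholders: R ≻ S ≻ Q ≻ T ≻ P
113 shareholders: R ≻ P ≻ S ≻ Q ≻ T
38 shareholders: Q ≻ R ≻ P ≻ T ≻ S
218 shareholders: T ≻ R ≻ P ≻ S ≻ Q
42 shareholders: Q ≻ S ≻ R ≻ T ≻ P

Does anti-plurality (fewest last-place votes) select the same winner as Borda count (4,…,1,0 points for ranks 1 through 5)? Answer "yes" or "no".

Anti-plurality — last-place votes: Q 218, P 214, T 113, R 333, S 38. Winner: S.
Borda — scores: Q 1646, P 1379, T 2326, R 1992, S 1817. Winner: T.
The two methods disagree.

no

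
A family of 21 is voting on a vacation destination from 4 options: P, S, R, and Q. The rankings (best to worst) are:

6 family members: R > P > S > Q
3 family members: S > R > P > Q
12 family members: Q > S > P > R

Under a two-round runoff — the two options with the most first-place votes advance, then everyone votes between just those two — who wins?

Q

Round 1 first-place votes: P 0, S 3, R 6, Q 12.
Q and R advance.
Runoff: Q is preferred to R by 12 voters; R by 9.
Q wins the runoff.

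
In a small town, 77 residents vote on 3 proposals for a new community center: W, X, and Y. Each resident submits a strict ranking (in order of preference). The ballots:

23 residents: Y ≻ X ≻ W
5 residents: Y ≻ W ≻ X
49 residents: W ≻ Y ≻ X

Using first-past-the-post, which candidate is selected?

W

First-place votes: W 49, X 0, Y 28.
W has the most first-place votes.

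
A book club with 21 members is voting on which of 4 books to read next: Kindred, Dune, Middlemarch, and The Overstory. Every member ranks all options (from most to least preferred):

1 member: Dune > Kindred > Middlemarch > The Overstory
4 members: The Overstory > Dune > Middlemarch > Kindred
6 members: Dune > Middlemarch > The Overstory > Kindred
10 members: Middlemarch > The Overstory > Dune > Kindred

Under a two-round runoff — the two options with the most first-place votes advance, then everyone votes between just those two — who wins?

Round 1 first-place votes: Kindred 0, Dune 7, Middlemarch 10, The Overstory 4.
Middlemarch and Dune advance.
Runoff: Middlemarch is preferred to Dune by 10 voters; Dune by 11.
Dune wins the runoff.

Dune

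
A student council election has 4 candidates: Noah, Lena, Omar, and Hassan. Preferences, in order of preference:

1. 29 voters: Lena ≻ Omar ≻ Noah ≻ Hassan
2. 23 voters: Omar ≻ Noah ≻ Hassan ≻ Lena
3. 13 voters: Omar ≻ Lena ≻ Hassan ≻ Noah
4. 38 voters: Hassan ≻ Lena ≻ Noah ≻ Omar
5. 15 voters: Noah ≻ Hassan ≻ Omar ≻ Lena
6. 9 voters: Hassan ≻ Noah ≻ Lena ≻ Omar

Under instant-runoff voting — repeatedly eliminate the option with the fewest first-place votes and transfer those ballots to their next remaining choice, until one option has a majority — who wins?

Round 1: Noah 15, Lena 29, Omar 36, Hassan 47. Eliminate Noah.
Round 2: Lena 29, Omar 36, Hassan 62. Eliminate Lena.
Round 3: Omar 65, Hassan 62. Omar has a majority.

Omar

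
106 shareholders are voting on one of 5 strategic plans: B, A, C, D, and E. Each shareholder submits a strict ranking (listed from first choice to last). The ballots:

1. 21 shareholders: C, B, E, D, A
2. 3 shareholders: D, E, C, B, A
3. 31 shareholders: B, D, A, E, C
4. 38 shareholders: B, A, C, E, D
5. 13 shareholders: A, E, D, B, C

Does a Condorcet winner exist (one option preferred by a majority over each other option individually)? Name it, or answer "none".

B

B vs A: 93–13 for B.
B vs C: 82–24 for B.
B vs D: 90–16 for B.
B vs E: 90–16 for B.
B beats every other option head-to-head.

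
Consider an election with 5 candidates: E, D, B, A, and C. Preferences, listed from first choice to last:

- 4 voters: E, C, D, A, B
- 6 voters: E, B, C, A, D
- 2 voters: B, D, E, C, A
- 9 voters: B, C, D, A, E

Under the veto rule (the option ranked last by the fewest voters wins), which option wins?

Last-place votes: E 9, D 6, B 4, A 2, C 0.
C is ranked last by the fewest voters, so C wins.

C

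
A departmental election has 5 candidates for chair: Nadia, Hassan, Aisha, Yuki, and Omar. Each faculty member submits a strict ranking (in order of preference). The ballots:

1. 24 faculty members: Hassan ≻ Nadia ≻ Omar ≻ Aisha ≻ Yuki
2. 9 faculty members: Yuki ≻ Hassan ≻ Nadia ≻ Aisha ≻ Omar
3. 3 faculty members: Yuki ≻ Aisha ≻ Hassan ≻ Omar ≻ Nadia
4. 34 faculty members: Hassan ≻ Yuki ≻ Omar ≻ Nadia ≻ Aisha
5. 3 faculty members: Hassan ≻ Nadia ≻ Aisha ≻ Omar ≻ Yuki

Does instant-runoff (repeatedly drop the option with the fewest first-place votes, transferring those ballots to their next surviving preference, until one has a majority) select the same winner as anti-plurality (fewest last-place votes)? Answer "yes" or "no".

yes

Instant-runoff — R1 Nadia 0, Hassan 61, Aisha 0, Yuki 12, Omar 0 (Hassan winner). Winner: Hassan.
Anti-plurality — last-place votes: Nadia 3, Hassan 0, Aisha 34, Yuki 27, Omar 9. Winner: Hassan.
The two methods agree.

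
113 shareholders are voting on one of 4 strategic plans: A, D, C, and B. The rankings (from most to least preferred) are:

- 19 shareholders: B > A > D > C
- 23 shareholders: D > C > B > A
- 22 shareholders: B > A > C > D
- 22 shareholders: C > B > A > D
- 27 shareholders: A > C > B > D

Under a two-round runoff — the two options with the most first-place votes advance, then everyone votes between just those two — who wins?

Round 1 first-place votes: A 27, D 23, C 22, B 41.
B and A advance.
Runoff: B is preferred to A by 86 voters; A by 27.
B wins the runoff.

B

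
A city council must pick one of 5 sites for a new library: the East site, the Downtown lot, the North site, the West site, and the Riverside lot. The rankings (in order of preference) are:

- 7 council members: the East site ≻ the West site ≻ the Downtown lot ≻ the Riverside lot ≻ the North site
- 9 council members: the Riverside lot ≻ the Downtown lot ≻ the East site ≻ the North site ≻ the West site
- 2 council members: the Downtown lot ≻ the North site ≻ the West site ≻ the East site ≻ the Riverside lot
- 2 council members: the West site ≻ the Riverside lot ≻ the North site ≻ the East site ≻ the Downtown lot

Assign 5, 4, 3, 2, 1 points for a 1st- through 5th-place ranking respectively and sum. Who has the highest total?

the East site: 7·5 + 9·3 + 2·2 + 2·2 = 70
the Downtown lot: 7·3 + 9·4 + 2·5 + 2·1 = 69
the North site: 7·1 + 9·2 + 2·4 + 2·3 = 39
the West site: 7·4 + 9·1 + 2·3 + 2·5 = 53
the Riverside lot: 7·2 + 9·5 + 2·1 + 2·4 = 69
the East site has the highest Borda score (70).

the East site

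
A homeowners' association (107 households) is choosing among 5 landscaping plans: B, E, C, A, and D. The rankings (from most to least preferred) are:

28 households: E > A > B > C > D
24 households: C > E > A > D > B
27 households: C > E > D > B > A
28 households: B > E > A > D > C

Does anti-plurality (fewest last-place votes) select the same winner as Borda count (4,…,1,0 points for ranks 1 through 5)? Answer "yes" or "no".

Anti-plurality — last-place votes: B 24, E 0, C 28, A 27, D 28. Winner: E.
Borda — scores: B 195, E 349, C 232, A 188, D 106. Winner: E.
The two methods agree.

yes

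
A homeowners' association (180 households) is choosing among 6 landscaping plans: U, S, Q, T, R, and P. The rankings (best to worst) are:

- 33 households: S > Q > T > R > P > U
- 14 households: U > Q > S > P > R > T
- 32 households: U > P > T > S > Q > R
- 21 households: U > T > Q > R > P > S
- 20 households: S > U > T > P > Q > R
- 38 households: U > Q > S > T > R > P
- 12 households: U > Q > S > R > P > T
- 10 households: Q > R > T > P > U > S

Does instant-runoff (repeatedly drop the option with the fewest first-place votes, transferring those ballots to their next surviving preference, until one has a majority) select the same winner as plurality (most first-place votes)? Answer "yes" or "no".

Instant-runoff — R1 U 117, S 53, Q 10, T 0, R 0, P 0 (U winner). Winner: U.
Plurality — first-place votes: U 117, S 53, Q 10, T 0, R 0, P 0. Winner: U.
The two methods agree.

yes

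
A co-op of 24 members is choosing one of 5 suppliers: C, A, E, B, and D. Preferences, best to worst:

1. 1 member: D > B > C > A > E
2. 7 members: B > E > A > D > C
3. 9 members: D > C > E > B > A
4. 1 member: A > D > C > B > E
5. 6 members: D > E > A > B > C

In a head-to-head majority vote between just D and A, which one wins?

D

Voters preferring D to A: 16; preferring A to D: 8.
D wins the head-to-head.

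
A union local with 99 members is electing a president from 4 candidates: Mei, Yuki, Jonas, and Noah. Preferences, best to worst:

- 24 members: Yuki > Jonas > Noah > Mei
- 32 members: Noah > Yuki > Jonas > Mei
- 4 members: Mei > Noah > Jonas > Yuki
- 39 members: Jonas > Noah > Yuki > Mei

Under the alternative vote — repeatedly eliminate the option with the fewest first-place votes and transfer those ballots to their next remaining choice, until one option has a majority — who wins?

Jonas

Round 1: Mei 4, Yuki 24, Jonas 39, Noah 32. Eliminate Mei.
Round 2: Yuki 24, Jonas 39, Noah 36. Eliminate Yuki.
Round 3: Jonas 63, Noah 36. Jonas has a majority.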